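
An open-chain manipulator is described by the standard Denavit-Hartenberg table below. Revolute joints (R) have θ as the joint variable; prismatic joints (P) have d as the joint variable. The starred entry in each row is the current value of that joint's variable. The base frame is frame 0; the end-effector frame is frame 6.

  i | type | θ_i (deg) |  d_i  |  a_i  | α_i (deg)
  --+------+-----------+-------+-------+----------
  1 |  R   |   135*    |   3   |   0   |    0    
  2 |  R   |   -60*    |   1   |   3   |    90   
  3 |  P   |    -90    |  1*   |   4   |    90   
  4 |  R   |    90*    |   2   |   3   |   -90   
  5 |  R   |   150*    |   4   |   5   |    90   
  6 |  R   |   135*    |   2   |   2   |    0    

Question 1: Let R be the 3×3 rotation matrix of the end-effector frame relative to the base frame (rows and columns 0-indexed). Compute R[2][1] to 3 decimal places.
End-effector y-axis (col 1 of R) = (0.5000,-0.5000,-0.7071)
R[2][1] = -0.7071

-0.707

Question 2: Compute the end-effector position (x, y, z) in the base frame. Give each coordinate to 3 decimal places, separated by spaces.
after link 1: o_1 = (0.0000, 0.0000, 3.0000)
after link 2: o_2 = (0.7765, 2.8978, 4.0000)
after link 3: o_3 = (1.7424, 2.6390, 0.0000)
after link 4: o_4 = (4.1225, -0.0694, -0.0000)
after link 5: o_5 = (0.5870, 3.4662, 4.0000)
after link 6: o_6 = (3.0012, 3.8804, 5.4142)

3.001 3.880 5.414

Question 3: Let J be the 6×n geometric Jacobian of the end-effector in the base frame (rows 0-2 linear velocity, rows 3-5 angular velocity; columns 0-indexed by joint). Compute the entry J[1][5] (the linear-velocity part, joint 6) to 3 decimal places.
-1.000

axis z_5 = (0.7071,0.7071,0.0000); lever o_n−o_5 = (2.4142,0.4142,1.4142)
cross product → J_v[:, 5] = (1.0000,-1.0000,-1.4142)
J_ω[:, 5] = z_5
entry J[1][5] = -1.0000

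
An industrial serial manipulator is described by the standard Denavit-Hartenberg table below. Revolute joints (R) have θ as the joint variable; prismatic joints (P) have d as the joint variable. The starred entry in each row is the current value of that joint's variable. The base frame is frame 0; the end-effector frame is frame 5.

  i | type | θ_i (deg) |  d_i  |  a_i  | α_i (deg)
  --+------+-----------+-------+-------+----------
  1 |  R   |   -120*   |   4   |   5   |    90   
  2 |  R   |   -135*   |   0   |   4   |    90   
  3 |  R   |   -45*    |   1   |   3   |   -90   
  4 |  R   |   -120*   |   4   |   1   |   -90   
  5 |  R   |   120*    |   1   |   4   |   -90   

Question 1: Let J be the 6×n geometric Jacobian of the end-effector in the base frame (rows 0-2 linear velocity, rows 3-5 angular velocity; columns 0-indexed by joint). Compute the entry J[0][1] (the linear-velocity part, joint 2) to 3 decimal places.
-2.416

axis z_1 = (-0.8660,0.5000,0.0000); lever o_n−o_1 = (5.2093,3.6062,-4.8311)
cross product → J_v[:, 1] = (-2.4156,-4.1839,-5.7277)
J_ω[:, 1] = z_1
entry J[0][1] = -2.4156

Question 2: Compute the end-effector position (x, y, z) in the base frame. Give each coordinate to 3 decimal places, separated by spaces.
2.709 -0.724 -0.831

after link 1: o_1 = (-2.5000, -4.3301, 4.0000)
after link 2: o_2 = (-1.0858, -1.8806, 1.1716)
after link 3: o_3 = (1.8549, -1.0299, 0.3787)
after link 4: o_4 = (0.2804, 2.6070, -0.7589)
after link 5: o_5 = (2.7093, -0.7240, -0.8311)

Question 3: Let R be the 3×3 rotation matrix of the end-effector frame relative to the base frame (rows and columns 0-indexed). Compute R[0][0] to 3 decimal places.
0.376

End-effector x-axis (col 0 of R) = (0.3763,-0.9265,0.0018)
R[0][0] = 0.3763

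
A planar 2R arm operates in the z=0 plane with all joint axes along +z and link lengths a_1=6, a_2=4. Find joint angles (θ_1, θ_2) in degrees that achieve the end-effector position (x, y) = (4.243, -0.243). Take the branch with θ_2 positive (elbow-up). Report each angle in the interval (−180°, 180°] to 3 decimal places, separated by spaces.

cos θ_2 = (18.0621−6²−4²)/(2·6·4) = -0.7070; θ_2 = 134.9946° (elbow-up)
β = atan2(-0.2430,4.2430) = -3.2778°; ψ = atan2(2.8287,3.1718) = 41.7271°
θ_1 = β − ψ = -45.0049°

-45.005 134.995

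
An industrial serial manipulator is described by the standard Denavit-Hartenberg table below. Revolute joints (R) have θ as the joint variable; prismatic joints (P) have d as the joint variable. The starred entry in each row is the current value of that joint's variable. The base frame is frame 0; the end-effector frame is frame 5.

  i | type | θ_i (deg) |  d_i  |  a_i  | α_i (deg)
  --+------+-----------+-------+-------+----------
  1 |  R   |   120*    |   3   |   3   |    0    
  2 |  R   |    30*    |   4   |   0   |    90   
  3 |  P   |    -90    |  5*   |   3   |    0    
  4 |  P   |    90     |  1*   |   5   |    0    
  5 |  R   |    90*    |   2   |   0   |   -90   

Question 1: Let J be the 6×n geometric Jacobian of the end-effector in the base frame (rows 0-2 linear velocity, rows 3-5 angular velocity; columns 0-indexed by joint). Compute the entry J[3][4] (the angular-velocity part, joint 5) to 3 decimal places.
axis z_4 = (0.5000,0.8660,0.0000); lever o_n−o_4 = (1.0000,1.7321,0.0000)
cross product → J_v[:, 4] = (-0.0000,0.0000,-0.0000)
J_ω[:, 4] = z_4
entry J[3][4] = 0.5000

0.500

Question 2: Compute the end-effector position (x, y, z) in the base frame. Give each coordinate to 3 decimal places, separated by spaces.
-1.830 12.026 4.000

after link 1: o_1 = (-1.5000, 2.5981, 3.0000)
after link 2: o_2 = (-1.5000, 2.5981, 7.0000)
after link 3: o_3 = (1.0000, 6.9282, 4.0000)
after link 4: o_4 = (-2.8301, 10.2942, 4.0000)
after link 5: o_5 = (-1.8301, 12.0263, 4.0000)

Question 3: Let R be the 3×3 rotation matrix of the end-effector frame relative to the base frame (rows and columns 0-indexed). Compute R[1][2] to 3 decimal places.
End-effector z-axis (col 2 of R) = (0.8660,-0.5000,0.0000)
R[1][2] = -0.5000

-0.500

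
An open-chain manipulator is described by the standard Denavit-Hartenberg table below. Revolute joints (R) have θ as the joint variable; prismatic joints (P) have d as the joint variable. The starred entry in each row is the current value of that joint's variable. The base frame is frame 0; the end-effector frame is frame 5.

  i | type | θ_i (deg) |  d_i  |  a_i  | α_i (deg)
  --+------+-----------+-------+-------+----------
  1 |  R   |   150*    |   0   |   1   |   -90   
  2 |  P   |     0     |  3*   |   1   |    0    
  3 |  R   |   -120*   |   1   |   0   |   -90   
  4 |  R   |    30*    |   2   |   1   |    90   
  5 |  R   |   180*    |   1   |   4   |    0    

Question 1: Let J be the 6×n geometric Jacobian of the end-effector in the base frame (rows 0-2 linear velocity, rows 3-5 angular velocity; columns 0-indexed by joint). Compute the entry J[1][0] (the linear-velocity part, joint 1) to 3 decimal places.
-7.324

axis z_0 = ẑ; lever o_n−o_0 = (-7.3236,-3.1226,-0.8170)
cross product → J_v[:, 0] = (3.1226,-7.3236,0.0000)
J_ω[:, 0] = z_0
entry J[1][0] = -7.3236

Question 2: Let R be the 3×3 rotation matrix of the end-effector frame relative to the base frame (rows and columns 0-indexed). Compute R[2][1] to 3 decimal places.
End-effector y-axis (col 1 of R) = (0.7500,-0.4330,-0.5000)
R[2][1] = -0.5000

-0.500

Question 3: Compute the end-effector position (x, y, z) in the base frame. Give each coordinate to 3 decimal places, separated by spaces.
-7.324 -3.123 -0.817

after link 1: o_1 = (-0.8660, 0.5000, 0.0000)
after link 2: o_2 = (-3.2321, -1.5981, 0.0000)
after link 3: o_3 = (-3.7321, -2.4641, 0.0000)
after link 4: o_4 = (-4.6071, -1.3816, 1.7500)
after link 5: o_5 = (-7.3236, -3.1226, -0.8170)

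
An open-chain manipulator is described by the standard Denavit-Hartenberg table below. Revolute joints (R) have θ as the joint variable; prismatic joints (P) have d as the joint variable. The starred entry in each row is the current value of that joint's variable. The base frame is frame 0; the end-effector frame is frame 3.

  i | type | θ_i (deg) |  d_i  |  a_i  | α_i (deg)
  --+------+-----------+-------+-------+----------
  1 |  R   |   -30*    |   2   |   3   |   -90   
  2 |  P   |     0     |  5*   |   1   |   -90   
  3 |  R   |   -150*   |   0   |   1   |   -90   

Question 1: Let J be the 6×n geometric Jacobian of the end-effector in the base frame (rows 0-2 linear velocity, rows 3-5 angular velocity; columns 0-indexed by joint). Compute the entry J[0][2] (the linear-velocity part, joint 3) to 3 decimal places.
axis z_2 = (0.0000,0.0000,-1.0000); lever o_n−o_2 = (-0.5000,0.8660,0.0000)
cross product → J_v[:, 2] = (0.8660,0.5000,0.0000)
J_ω[:, 2] = z_2
entry J[0][2] = 0.8660

0.866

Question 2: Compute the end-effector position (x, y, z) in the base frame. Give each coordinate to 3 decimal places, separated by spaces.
after link 1: o_1 = (2.5981, -1.5000, 2.0000)
after link 2: o_2 = (5.9641, 2.3301, 2.0000)
after link 3: o_3 = (5.4641, 3.1962, 2.0000)

5.464 3.196 2.000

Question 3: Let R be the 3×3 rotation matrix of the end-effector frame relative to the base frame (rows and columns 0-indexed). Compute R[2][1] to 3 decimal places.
1.000

End-effector y-axis (col 1 of R) = (-0.0000,-0.0000,1.0000)
R[2][1] = 1.0000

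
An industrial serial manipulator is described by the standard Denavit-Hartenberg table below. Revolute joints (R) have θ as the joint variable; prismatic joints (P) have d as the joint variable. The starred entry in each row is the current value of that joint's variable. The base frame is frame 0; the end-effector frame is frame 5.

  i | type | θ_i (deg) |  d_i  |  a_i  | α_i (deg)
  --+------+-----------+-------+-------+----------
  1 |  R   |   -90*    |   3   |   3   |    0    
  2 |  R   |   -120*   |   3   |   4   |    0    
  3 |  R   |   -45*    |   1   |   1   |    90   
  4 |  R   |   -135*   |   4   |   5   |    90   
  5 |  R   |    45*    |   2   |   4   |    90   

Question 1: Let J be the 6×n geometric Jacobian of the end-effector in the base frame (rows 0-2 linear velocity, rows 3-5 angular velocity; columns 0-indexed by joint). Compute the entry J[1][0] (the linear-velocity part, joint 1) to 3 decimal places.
axis z_0 = ẑ; lever o_n−o_0 = (4.6716,-4.9797,2.8787)
cross product → J_v[:, 0] = (4.9797,4.6716,-0.0000)
J_ω[:, 0] = z_0
entry J[1][0] = 4.6716

4.672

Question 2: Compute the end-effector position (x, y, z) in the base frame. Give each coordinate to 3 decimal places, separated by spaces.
4.672 -4.980 2.879

after link 1: o_1 = (0.0000, -3.0000, 3.0000)
after link 2: o_2 = (-3.4641, -1.0000, 6.0000)
after link 3: o_3 = (-3.7229, -0.0341, 7.0000)
after link 4: o_4 = (1.0558, -2.4139, 3.4645)
after link 5: o_5 = (4.6716, -4.9797, 2.8787)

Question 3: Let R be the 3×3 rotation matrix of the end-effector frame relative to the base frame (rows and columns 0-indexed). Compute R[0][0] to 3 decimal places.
End-effector x-axis (col 0 of R) = (0.8124,-0.3000,-0.5000)
R[0][0] = 0.8124

0.812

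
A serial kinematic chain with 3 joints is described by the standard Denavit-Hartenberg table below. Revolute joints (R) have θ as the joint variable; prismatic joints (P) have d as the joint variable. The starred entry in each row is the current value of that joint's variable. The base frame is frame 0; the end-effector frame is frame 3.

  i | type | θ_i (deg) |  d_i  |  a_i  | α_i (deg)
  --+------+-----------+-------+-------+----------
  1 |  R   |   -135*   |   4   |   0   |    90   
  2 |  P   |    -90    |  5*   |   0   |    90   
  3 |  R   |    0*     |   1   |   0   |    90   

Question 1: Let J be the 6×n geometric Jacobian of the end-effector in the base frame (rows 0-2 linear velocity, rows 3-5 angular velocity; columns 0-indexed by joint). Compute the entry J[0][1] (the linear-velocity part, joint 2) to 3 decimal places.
prismatic axis z_1 = (-0.7071,0.7071,0.0000)
J_v[:, 1] = z_1; J_ω[:, 1] = (0,0,0)
entry J[0][1] = -0.7071

-0.707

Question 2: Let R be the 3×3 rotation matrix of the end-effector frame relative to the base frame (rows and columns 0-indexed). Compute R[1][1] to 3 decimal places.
End-effector y-axis (col 1 of R) = (0.7071,0.7071,-0.0000)
R[1][1] = 0.7071

0.707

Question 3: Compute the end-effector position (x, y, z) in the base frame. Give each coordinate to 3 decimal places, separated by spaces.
-2.828 4.243 4.000

after link 1: o_1 = (0.0000, 0.0000, 4.0000)
after link 2: o_2 = (-3.5355, 3.5355, 4.0000)
after link 3: o_3 = (-2.8284, 4.2426, 4.0000)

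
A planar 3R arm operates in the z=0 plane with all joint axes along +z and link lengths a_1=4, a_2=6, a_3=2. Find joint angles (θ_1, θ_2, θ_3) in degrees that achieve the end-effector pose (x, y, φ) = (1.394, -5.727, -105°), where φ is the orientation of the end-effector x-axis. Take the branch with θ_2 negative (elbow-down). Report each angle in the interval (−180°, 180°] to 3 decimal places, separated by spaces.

wrist centre = target − a_3·(cos φ, sin φ) = (1.9116, -3.7951)
cos θ_2 = (18.0575−4²−6²)/(2·4·6) = -0.7071; θ_2 = -135.0023° (elbow-down)
β = atan2(-3.7951,1.9116) = -63.2653°; ψ = atan2(-4.2425,-0.2428) = -93.2757°
θ_1 = β − ψ = 30.0103°
θ_3 = φ − θ_1 − θ_2 = -0.0080° (wrapped to (-180°,180°])

30.010 -135.002 -0.008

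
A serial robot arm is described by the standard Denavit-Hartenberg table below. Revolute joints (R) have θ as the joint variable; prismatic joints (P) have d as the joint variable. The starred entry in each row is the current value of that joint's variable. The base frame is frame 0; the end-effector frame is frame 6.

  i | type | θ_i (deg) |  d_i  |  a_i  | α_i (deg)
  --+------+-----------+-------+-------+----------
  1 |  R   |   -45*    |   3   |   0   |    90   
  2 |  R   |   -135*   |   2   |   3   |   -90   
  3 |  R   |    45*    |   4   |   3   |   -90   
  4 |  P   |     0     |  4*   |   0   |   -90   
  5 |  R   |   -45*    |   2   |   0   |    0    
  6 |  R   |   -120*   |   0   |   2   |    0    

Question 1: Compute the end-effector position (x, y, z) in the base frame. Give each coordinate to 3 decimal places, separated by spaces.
after link 1: o_1 = (0.0000, 0.0000, 3.0000)
after link 2: o_2 = (-2.9142, 0.0858, 0.8787)
after link 3: o_3 = (-0.4749, 0.6464, -3.4497)
after link 4: o_4 = (2.9393, 1.2322, -1.4497)
after link 5: o_5 = (1.9393, 2.2322, -0.0355)
after link 6: o_6 = (2.0983, 0.6591, 1.1892)

2.098 0.659 1.189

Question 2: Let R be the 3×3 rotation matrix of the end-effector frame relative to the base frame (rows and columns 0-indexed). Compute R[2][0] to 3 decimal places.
0.612

End-effector x-axis (col 0 of R) = (0.0795,-0.7866,0.6124)
R[2][0] = 0.6124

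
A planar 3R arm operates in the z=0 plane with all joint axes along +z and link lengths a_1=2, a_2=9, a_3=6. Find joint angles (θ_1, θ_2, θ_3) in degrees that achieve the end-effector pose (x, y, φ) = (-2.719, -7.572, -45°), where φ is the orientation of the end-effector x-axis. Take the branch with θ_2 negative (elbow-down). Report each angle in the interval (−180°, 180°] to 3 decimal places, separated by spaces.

-30.014 -134.989 120.003

wrist centre = target − a_3·(cos φ, sin φ) = (-6.9616, -3.3294)
cos θ_2 = (59.5491−2²−9²)/(2·2·9) = -0.7070; θ_2 = -134.9889° (elbow-down)
β = atan2(-3.3294,-6.9616) = -154.4408°; ψ = atan2(-6.3652,-4.3627) = -124.4269°
θ_1 = β − ψ = -30.0139°
θ_3 = φ − θ_1 − θ_2 = 120.0029° (wrapped to (-180°,180°])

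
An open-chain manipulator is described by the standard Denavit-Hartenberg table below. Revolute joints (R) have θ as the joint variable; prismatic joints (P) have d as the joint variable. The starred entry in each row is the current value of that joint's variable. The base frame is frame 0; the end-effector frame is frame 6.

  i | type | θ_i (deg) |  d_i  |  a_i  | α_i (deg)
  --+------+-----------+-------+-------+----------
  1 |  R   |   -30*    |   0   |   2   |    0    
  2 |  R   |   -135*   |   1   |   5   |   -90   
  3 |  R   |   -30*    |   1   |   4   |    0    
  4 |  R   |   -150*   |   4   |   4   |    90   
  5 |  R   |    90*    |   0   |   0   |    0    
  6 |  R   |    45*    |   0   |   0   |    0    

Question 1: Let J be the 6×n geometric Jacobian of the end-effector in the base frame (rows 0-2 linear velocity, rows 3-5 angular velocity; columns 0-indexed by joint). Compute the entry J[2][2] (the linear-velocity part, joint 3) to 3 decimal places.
0.536

axis z_2 = (0.2588,-0.9659,0.0000); lever o_n−o_2 = (1.8117,-4.6909,2.0000)
cross product → J_v[:, 2] = (-1.9319,-0.5176,0.5359)
J_ω[:, 2] = z_2
entry J[2][2] = 0.5359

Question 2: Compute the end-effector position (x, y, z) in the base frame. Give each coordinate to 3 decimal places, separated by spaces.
-1.286 -6.985 3.000

after link 1: o_1 = (1.7321, -1.0000, 0.0000)
after link 2: o_2 = (-3.0976, -2.2941, 1.0000)
after link 3: o_3 = (-6.1848, -4.1566, 3.0000)
after link 4: o_4 = (-1.2858, -6.9850, 3.0000)
after link 5: o_5 = (-1.2858, -6.9850, 3.0000)
after link 6: o_6 = (-1.2858, -6.9850, 3.0000)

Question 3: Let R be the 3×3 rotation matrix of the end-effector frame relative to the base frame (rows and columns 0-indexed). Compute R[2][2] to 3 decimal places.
-1.000

End-effector z-axis (col 2 of R) = (0.0000,-0.0000,-1.0000)
R[2][2] = -1.0000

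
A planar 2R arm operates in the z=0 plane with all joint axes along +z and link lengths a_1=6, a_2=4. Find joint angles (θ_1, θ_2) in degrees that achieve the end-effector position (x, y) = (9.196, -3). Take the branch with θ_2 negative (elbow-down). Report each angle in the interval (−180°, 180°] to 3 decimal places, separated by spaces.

-6.133 -30.007

cos θ_2 = (93.5664−6²−4²)/(2·6·4) = 0.8660; θ_2 = -30.0067° (elbow-down)
β = atan2(-3.0000,9.1960) = -18.0678°; ψ = atan2(-2.0004,9.4639) = -11.9351°
θ_1 = β − ψ = -6.1327°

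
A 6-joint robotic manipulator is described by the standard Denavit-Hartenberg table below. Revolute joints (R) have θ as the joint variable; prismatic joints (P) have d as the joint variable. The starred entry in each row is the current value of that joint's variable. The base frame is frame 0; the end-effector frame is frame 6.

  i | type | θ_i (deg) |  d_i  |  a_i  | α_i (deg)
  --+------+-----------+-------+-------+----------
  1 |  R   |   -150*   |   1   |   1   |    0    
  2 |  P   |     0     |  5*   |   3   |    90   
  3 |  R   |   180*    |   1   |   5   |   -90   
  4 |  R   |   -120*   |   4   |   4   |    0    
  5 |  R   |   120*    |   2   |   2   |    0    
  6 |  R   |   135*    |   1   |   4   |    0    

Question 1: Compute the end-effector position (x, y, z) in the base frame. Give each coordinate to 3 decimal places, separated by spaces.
after link 1: o_1 = (-0.8660, -0.5000, 1.0000)
after link 2: o_2 = (-3.4641, -2.0000, 6.0000)
after link 3: o_3 = (0.3660, 1.3660, 6.0000)
after link 4: o_4 = (-3.0981, 3.3660, 2.0000)
after link 5: o_5 = (-1.3660, 4.3660, 0.0000)
after link 6: o_6 = (-2.4013, 0.5023, -1.0000)

-2.401 0.502 -1.000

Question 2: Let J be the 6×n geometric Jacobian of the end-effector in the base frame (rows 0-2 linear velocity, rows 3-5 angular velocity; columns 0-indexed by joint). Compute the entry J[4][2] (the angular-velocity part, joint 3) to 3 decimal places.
0.866

axis z_2 = (-0.5000,0.8660,0.0000); lever o_n−o_2 = (1.0628,2.5023,-7.0000)
cross product → J_v[:, 2] = (-6.0622,-3.5000,-2.1716)
J_ω[:, 2] = z_2
entry J[4][2] = 0.8660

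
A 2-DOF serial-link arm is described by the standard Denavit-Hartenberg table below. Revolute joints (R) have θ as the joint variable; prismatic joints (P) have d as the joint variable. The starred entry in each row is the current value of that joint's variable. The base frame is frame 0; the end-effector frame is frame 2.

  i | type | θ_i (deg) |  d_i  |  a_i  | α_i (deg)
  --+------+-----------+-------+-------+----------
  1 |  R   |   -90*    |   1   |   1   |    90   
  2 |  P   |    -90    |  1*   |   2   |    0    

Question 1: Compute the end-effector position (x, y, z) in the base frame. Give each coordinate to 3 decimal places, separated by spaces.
after link 1: o_1 = (0.0000, -1.0000, 1.0000)
after link 2: o_2 = (-1.0000, -1.0000, -1.0000)

-1.000 -1.000 -1.000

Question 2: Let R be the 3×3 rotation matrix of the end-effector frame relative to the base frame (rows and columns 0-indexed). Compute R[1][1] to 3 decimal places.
End-effector y-axis (col 1 of R) = (0.0000,-1.0000,0.0000)
R[1][1] = -1.0000

-1.000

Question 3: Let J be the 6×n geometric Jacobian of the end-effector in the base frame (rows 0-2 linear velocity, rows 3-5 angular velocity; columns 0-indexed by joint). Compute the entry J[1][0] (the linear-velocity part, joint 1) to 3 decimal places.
-1.000

axis z_0 = ẑ; lever o_n−o_0 = (-1.0000,-1.0000,-1.0000)
cross product → J_v[:, 0] = (1.0000,-1.0000,0.0000)
J_ω[:, 0] = z_0
entry J[1][0] = -1.0000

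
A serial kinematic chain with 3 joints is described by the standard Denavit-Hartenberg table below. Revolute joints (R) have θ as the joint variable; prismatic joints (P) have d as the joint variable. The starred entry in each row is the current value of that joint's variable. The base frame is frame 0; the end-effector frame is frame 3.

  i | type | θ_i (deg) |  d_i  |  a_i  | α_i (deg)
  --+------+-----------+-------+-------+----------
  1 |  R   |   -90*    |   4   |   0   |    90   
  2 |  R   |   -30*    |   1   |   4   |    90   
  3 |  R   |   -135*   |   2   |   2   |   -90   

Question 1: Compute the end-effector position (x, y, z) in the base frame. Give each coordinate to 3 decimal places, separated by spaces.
after link 1: o_1 = (0.0000, 0.0000, 4.0000)
after link 2: o_2 = (-1.0000, -3.4641, 2.0000)
after link 3: o_3 = (0.4142, -1.2394, 0.9751)

0.414 -1.239 0.975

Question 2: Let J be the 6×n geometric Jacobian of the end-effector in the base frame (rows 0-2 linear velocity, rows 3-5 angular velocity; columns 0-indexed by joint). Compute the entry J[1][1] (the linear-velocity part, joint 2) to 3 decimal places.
-3.025

axis z_1 = (-1.0000,-0.0000,0.0000); lever o_n−o_1 = (0.4142,-1.2394,-3.0249)
cross product → J_v[:, 1] = (0.0000,-3.0249,1.2394)
J_ω[:, 1] = z_1
entry J[1][1] = -3.0249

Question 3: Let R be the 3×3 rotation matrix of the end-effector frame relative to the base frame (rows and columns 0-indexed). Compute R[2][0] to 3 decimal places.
End-effector x-axis (col 0 of R) = (0.7071,0.6124,0.3536)
R[2][0] = 0.3536

0.354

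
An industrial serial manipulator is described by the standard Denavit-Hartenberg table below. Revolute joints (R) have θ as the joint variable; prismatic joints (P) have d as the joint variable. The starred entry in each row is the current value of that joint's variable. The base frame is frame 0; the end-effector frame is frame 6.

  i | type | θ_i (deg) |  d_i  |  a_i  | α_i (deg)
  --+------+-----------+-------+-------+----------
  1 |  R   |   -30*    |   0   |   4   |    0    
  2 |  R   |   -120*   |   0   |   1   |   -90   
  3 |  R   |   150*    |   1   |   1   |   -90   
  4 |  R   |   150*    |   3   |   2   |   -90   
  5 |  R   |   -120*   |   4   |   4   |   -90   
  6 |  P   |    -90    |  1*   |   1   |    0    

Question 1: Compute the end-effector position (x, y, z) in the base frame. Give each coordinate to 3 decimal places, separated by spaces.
6.375 -5.974 7.156

after link 1: o_1 = (3.4641, -2.0000, 0.0000)
after link 2: o_2 = (2.5981, -2.5000, 0.0000)
after link 3: o_3 = (3.8481, -2.9330, -0.5000)
after link 4: o_4 = (3.3481, -2.0670, 2.9641)
after link 5: o_5 = (6.8792, -5.1830, 6.0981)
after link 6: o_6 = (6.3747, -5.9743, 7.1561)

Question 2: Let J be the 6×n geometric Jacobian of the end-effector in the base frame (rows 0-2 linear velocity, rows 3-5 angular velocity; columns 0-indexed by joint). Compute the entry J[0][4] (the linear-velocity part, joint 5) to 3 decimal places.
axis z_4 = (0.0580,-0.9665,0.2500); lever o_n−o_4 = (3.0266,-3.9073,4.1920)
cross product → J_v[:, 4] = (-3.0748,0.5135,2.6986)
J_ω[:, 4] = z_4
entry J[0][4] = -3.0748

-3.075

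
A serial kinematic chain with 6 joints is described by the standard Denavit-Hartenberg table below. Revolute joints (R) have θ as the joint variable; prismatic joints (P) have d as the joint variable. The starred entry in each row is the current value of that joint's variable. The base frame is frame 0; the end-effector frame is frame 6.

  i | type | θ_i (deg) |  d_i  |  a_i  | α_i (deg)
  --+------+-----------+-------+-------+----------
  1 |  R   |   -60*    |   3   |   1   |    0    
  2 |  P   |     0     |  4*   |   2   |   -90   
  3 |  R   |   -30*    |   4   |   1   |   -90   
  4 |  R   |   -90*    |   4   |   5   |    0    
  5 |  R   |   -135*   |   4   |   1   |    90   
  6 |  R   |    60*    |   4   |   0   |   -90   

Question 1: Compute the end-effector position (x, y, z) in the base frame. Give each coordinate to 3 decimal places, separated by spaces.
after link 1: o_1 = (0.5000, -0.8660, 3.0000)
after link 2: o_2 = (1.5000, -2.5981, 7.0000)
after link 3: o_3 = (5.3971, -1.3481, 7.5000)
after link 4: o_4 = (10.7272, -0.5801, 4.0359)
after link 5: o_5 = (10.8087, -2.1354, 0.2182)
after link 6: o_6 = (9.5839, -5.6709, 1.6325)

9.584 -5.671 1.632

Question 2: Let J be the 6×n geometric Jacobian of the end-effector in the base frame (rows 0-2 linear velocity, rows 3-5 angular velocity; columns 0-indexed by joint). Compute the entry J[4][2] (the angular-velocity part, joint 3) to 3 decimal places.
0.500

axis z_2 = (0.8660,0.5000,0.0000); lever o_n−o_2 = (8.0839,-3.0729,-5.3675)
cross product → J_v[:, 2] = (-2.6838,4.6484,-6.7031)
J_ω[:, 2] = z_2
entry J[4][2] = 0.5000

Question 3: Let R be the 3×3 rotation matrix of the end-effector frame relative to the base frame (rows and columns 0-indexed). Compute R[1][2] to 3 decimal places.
-0.370

End-effector z-axis (col 2 of R) = (0.9205,-0.3696,-0.1268)
R[1][2] = -0.3696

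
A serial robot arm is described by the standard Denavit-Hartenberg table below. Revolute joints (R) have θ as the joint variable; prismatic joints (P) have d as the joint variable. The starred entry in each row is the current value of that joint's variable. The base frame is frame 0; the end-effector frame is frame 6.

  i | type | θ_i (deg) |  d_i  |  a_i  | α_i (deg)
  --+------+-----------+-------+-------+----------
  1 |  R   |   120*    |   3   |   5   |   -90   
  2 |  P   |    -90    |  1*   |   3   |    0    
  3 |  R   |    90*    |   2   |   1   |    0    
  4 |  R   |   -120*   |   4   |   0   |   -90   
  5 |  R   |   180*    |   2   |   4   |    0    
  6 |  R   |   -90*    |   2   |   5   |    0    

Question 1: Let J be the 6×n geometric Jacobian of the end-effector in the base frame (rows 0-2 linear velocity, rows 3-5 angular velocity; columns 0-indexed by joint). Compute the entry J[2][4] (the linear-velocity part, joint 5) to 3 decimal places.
axis z_4 = (-0.4330,0.7500,0.5000); lever o_n−o_4 = (1.5981,7.2321,-1.4641)
cross product → J_v[:, 4] = (-4.7141,0.1651,-4.3301)
J_ω[:, 4] = z_4
entry J[2][4] = -4.3301

-4.330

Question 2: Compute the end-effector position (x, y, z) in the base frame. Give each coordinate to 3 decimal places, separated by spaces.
-7.464 8.928 4.536

after link 1: o_1 = (-2.5000, 4.3301, 3.0000)
after link 2: o_2 = (-3.3660, 3.8301, 6.0000)
after link 3: o_3 = (-5.5981, 3.6962, 6.0000)
after link 4: o_4 = (-9.0622, 1.6962, 6.0000)
after link 5: o_5 = (-10.9282, 4.9282, 3.5359)
after link 6: o_6 = (-7.4641, 8.9282, 4.5359)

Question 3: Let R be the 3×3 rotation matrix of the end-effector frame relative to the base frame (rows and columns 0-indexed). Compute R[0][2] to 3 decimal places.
-0.433

End-effector z-axis (col 2 of R) = (-0.4330,0.7500,0.5000)
R[0][2] = -0.4330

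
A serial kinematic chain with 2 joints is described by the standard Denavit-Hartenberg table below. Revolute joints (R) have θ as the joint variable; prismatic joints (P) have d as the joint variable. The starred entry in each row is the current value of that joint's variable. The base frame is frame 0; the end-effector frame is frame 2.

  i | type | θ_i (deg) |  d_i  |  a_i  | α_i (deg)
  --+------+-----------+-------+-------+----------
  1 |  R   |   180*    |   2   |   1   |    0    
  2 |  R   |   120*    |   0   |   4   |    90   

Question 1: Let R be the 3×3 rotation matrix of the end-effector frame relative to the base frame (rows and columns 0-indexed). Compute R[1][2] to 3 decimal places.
End-effector z-axis (col 2 of R) = (-0.8660,-0.5000,0.0000)
R[1][2] = -0.5000

-0.500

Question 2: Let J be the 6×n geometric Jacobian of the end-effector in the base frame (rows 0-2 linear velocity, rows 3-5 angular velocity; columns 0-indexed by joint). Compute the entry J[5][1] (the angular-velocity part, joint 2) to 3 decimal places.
1.000

axis z_1 = (0.0000,0.0000,1.0000); lever o_n−o_1 = (2.0000,-3.4641,0.0000)
cross product → J_v[:, 1] = (3.4641,2.0000,-0.0000)
J_ω[:, 1] = z_1
entry J[5][1] = 1.0000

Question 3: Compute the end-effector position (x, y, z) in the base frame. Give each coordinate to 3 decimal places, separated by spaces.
after link 1: o_1 = (-1.0000, 0.0000, 2.0000)
after link 2: o_2 = (1.0000, -3.4641, 2.0000)

1.000 -3.464 2.000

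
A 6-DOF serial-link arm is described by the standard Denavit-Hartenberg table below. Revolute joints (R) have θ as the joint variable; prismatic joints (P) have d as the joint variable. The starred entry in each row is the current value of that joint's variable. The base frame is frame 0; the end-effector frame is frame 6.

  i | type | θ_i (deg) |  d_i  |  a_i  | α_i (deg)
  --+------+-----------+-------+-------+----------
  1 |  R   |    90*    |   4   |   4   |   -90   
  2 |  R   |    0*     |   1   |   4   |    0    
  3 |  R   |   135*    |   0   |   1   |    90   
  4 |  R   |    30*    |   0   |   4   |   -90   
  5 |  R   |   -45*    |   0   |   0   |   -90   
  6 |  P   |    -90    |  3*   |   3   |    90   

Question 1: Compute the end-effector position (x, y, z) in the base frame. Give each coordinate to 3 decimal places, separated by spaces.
-6.659 3.105 2.105

after link 1: o_1 = (0.0000, 4.0000, 4.0000)
after link 2: o_2 = (-1.0000, 8.0000, 4.0000)
after link 3: o_3 = (-1.0000, 7.2929, 3.2929)
after link 4: o_4 = (-3.0000, 4.8434, 0.8434)
after link 5: o_5 = (-3.0000, 4.8434, 0.8434)
after link 6: o_6 = (-6.6587, 3.1050, 2.1050)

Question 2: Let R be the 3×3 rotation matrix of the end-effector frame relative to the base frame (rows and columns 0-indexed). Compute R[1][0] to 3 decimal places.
0.354

End-effector x-axis (col 0 of R) = (-0.8660,0.3536,0.3536)
R[1][0] = 0.3536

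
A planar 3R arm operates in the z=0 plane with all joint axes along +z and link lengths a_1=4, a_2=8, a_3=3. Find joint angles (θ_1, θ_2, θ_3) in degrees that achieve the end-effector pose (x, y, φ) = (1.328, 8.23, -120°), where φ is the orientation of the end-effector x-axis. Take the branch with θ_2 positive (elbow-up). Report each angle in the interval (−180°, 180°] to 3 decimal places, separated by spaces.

44.993 45.013 149.994

wrist centre = target − a_3·(cos φ, sin φ) = (2.8280, 10.8281)
cos θ_2 = (125.2448−4²−8²)/(2·4·8) = 0.7070; θ_2 = 45.0127° (elbow-up)
β = atan2(10.8281,2.8280) = 75.3629°; ψ = atan2(5.6581,9.6556) = 30.3700°
θ_1 = β − ψ = 44.9929°
θ_3 = φ − θ_1 − θ_2 = 149.9944° (wrapped to (-180°,180°])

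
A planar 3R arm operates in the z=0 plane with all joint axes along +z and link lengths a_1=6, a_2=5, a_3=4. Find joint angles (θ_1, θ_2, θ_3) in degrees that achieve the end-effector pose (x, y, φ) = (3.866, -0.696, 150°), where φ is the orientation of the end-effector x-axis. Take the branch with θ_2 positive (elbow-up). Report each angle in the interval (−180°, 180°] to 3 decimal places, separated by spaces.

wrist centre = target − a_3·(cos φ, sin φ) = (7.3301, -2.6960)
cos θ_2 = (60.9988−6²−5²)/(2·6·5) = -0.0000; θ_2 = 90.0011° (elbow-up)
β = atan2(-2.6960,7.3301) = -20.1934°; ψ = atan2(5.0000,5.9999) = 39.8060°
θ_1 = β − ψ = -59.9995°
θ_3 = φ − θ_1 − θ_2 = 119.9983° (wrapped to (-180°,180°])

-59.999 90.001 119.998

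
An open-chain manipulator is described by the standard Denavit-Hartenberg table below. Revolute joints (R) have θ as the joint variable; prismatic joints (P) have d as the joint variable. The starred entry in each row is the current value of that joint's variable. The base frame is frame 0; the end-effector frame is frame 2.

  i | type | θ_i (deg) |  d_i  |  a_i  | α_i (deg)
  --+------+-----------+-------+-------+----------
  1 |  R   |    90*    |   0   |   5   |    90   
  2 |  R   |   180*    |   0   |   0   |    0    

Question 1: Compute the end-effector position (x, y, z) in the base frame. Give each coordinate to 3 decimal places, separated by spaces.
after link 1: o_1 = (0.0000, 5.0000, 0.0000)
after link 2: o_2 = (0.0000, 5.0000, 0.0000)

0.000 5.000 0.000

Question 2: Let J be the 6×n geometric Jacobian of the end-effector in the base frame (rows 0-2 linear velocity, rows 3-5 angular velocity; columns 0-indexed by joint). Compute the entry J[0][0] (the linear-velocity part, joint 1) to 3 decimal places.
axis z_0 = ẑ; lever o_n−o_0 = (0.0000,5.0000,0.0000)
cross product → J_v[:, 0] = (-5.0000,0.0000,0.0000)
J_ω[:, 0] = z_0
entry J[0][0] = -5.0000

-5.000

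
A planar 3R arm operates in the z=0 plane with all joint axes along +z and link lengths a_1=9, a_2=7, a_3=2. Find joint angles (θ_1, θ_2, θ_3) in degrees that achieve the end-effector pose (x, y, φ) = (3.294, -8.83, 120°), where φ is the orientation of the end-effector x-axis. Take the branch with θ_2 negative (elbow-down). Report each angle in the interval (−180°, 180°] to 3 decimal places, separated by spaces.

wrist centre = target − a_3·(cos φ, sin φ) = (4.2940, -10.5621)
cos θ_2 = (129.9954−9²−7²)/(2·9·7) = -0.0000; θ_2 = -90.0021° (elbow-down)
β = atan2(-10.5621,4.2940) = -67.8758°; ψ = atan2(-7.0000,8.9997) = -37.8758°
θ_1 = β − ψ = -30.0000°
θ_3 = φ − θ_1 − θ_2 = -119.9979° (wrapped to (-180°,180°])

-30.000 -90.002 -119.998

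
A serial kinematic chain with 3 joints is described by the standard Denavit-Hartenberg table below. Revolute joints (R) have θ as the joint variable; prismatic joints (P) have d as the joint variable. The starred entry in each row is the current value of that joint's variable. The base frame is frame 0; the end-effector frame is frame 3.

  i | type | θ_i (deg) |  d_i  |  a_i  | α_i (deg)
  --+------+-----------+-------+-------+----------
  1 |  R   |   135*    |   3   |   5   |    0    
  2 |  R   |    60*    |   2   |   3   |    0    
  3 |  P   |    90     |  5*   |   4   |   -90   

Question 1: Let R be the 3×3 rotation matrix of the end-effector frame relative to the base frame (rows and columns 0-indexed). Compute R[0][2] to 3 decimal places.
0.966

End-effector z-axis (col 2 of R) = (0.9659,0.2588,0.0000)
R[0][2] = 0.9659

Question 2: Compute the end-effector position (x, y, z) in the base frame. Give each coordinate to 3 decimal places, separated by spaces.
after link 1: o_1 = (-3.5355, 3.5355, 3.0000)
after link 2: o_2 = (-6.4333, 2.7591, 5.0000)
after link 3: o_3 = (-5.3980, -1.1046, 10.0000)

-5.398 -1.105 10.000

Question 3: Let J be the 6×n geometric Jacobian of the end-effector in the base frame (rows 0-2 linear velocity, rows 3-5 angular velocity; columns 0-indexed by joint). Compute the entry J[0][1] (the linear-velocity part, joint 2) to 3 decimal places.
axis z_1 = (0.0000,0.0000,1.0000); lever o_n−o_1 = (-1.8625,-4.6402,7.0000)
cross product → J_v[:, 1] = (4.6402,-1.8625,0.0000)
J_ω[:, 1] = z_1
entry J[0][1] = 4.6402

4.640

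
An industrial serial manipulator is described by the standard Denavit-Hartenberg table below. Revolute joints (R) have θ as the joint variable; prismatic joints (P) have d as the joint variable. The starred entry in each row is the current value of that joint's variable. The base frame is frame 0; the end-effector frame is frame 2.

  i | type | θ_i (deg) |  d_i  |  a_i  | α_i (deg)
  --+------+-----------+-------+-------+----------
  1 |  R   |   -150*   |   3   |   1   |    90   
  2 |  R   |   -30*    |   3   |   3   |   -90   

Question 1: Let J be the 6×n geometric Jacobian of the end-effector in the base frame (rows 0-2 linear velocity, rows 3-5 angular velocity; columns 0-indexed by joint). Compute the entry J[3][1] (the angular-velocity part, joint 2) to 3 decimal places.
axis z_1 = (-0.5000,0.8660,0.0000); lever o_n−o_1 = (-3.7500,1.2990,-1.5000)
cross product → J_v[:, 1] = (-1.2990,-0.7500,2.5981)
J_ω[:, 1] = z_1
entry J[3][1] = -0.5000

-0.500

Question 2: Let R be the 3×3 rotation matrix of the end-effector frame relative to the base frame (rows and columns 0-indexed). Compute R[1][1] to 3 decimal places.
End-effector y-axis (col 1 of R) = (0.5000,-0.8660,-0.0000)
R[1][1] = -0.8660

-0.866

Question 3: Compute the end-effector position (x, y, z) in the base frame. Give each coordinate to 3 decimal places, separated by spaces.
-4.616 0.799 1.500

after link 1: o_1 = (-0.8660, -0.5000, 3.0000)
after link 2: o_2 = (-4.6160, 0.7990, 1.5000)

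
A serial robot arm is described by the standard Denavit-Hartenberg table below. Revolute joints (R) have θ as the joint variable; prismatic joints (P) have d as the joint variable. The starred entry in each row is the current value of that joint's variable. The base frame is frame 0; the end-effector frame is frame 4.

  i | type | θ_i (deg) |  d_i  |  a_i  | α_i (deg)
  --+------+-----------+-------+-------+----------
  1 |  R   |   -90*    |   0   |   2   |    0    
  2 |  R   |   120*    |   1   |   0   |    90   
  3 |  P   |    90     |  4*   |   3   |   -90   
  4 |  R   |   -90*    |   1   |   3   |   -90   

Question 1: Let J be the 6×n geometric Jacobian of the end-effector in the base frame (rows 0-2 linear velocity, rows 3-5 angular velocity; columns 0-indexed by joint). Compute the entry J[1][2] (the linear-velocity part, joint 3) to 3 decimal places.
-0.866

prismatic axis z_2 = (0.5000,-0.8660,0.0000)
J_v[:, 2] = z_2; J_ω[:, 2] = (0,0,0)
entry J[1][2] = -0.8660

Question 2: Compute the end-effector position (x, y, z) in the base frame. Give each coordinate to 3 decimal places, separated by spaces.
after link 1: o_1 = (0.0000, -2.0000, 0.0000)
after link 2: o_2 = (0.0000, -2.0000, 1.0000)
after link 3: o_3 = (2.0000, -5.4641, 4.0000)
after link 4: o_4 = (2.6340, -8.5622, 4.0000)

2.634 -8.562 4.000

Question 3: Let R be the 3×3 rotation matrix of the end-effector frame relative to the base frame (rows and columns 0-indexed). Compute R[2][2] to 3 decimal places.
1.000

End-effector z-axis (col 2 of R) = (-0.0000,0.0000,1.0000)
R[2][2] = 1.0000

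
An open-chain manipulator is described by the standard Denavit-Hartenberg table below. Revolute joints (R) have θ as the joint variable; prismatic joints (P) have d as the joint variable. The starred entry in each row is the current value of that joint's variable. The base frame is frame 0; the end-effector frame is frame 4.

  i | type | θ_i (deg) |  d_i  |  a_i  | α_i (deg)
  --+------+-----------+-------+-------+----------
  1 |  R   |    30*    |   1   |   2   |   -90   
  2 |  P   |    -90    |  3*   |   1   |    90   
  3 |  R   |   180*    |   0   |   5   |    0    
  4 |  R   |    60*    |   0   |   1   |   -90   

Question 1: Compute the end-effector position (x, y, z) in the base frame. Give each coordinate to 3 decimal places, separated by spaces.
after link 1: o_1 = (1.7321, 1.0000, 1.0000)
after link 2: o_2 = (0.2321, 3.5981, 2.0000)
after link 3: o_3 = (0.2321, 3.5981, -3.0000)
after link 4: o_4 = (0.6651, 2.8481, -3.5000)

0.665 2.848 -3.500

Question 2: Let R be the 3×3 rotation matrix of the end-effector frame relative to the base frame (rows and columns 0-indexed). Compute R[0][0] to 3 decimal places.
End-effector x-axis (col 0 of R) = (0.4330,-0.7500,-0.5000)
R[0][0] = 0.4330

0.433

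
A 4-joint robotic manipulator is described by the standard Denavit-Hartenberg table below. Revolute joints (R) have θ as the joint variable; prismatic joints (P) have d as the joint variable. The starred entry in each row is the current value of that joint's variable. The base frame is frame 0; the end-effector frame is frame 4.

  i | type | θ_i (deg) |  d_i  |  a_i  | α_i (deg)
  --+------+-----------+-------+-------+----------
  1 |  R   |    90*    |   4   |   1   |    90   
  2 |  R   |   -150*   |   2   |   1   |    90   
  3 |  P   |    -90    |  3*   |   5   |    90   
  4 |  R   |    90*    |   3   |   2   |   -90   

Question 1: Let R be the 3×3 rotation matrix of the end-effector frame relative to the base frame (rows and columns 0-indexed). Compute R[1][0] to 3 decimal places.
End-effector x-axis (col 0 of R) = (-0.0000,-0.5000,0.8660)
R[1][0] = -0.5000

-0.500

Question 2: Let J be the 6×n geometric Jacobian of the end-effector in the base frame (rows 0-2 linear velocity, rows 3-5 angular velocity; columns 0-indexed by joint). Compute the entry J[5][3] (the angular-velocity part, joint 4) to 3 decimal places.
0.500

axis z_3 = (-0.0000,0.8660,0.5000); lever o_n−o_3 = (-0.0000,1.5981,3.2321)
cross product → J_v[:, 3] = (2.0000,-0.0000,0.0000)
J_ω[:, 3] = z_3
entry J[5][3] = 0.5000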